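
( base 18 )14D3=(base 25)bjf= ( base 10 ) 7365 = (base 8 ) 16305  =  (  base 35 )60f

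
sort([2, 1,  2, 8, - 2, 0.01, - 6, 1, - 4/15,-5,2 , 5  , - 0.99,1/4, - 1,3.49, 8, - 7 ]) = [ - 7, - 6, - 5 , - 2, - 1, - 0.99, - 4/15, 0.01,  1/4, 1,1,2, 2,2,3.49,  5, 8,8]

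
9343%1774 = 473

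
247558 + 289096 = 536654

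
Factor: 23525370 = 2^1*3^3*5^1*11^1*89^2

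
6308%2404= 1500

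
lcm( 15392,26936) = 107744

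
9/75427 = 9/75427 =0.00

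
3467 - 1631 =1836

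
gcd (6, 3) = 3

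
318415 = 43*7405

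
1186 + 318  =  1504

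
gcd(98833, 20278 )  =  1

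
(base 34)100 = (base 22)28c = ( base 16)484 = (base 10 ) 1156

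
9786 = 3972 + 5814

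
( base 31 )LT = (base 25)125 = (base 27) P5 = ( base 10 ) 680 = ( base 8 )1250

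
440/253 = 1  +  17/23 = 1.74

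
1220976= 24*50874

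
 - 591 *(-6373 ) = 3766443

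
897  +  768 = 1665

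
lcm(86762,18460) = 867620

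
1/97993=1/97993 = 0.00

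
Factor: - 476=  - 2^2*7^1*17^1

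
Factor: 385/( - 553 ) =-5^1*11^1*79^( -1 ) = -55/79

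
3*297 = 891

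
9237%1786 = 307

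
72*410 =29520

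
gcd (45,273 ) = 3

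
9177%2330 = 2187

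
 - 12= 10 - 22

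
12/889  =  12/889 = 0.01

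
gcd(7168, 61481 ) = 7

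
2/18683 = 2/18683= 0.00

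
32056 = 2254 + 29802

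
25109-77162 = -52053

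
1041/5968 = 1041/5968 = 0.17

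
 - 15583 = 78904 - 94487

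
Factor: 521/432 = 2^ ( - 4 )*3^(-3)*521^1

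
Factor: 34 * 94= 2^2*17^1 * 47^1 = 3196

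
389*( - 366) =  - 142374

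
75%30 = 15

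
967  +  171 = 1138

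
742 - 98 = 644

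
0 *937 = 0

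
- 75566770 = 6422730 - 81989500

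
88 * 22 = 1936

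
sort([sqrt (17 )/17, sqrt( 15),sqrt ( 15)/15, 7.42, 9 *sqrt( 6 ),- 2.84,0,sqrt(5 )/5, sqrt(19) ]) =[ - 2.84, 0, sqrt( 17)/17, sqrt( 15 ) /15 , sqrt(5 ) /5, sqrt(15),sqrt ( 19 ),  7.42, 9 * sqrt(6)] 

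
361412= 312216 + 49196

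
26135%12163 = 1809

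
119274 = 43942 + 75332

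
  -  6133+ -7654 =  - 13787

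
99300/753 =131 +219/251 = 131.87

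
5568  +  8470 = 14038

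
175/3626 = 25/518 = 0.05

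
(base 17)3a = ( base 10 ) 61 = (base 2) 111101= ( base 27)27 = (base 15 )41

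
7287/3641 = 7287/3641 = 2.00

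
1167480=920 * 1269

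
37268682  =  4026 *9257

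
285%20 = 5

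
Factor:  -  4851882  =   - 2^1*3^2*7^2*5501^1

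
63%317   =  63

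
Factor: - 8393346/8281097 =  - 2^1*3^2*11^( - 1 )*13^1*103^( - 1 )*7309^( - 1)*35869^1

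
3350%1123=1104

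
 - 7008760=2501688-9510448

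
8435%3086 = 2263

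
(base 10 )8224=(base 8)20040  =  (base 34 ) 73u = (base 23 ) fcd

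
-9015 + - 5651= -14666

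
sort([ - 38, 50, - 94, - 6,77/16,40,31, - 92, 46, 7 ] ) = [-94, - 92, - 38, - 6, 77/16 , 7,31, 40, 46, 50] 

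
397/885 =397/885 = 0.45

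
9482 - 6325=3157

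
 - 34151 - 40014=- 74165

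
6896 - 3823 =3073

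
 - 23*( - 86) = 1978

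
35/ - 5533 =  - 1 + 5498/5533 = - 0.01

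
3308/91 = 3308/91 = 36.35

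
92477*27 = 2496879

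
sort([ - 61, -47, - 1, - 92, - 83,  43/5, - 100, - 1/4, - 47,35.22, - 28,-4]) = [ - 100,-92, - 83, - 61,- 47 , - 47, - 28, -4, - 1, - 1/4,43/5, 35.22] 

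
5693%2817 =59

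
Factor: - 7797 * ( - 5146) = 40123362 = 2^1*3^1*23^1* 31^1*83^1 * 113^1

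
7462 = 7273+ 189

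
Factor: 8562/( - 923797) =-2^1 * 3^1 *7^ ( - 2)*17^(-1 ) * 1109^( - 1)*1427^1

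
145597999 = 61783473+83814526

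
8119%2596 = 331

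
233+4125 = 4358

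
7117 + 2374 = 9491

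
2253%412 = 193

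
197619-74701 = 122918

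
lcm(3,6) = 6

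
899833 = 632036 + 267797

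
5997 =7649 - 1652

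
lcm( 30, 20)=60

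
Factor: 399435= 3^1*5^1*31^1*859^1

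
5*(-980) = -4900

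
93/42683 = 93/42683 = 0.00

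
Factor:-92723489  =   - 92723489^1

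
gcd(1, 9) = 1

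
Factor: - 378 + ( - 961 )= - 1339  =  - 13^1 * 103^1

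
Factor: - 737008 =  - 2^4*73^1*631^1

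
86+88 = 174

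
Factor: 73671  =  3^1*13^1*1889^1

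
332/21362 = 166/10681  =  0.02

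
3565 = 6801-3236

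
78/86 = 39/43 = 0.91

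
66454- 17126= 49328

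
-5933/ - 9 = 659+ 2/9 = 659.22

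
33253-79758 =-46505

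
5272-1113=4159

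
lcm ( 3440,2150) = 17200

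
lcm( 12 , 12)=12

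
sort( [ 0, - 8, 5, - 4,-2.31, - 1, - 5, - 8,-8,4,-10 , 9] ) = [ - 10 ,  -  8, - 8, - 8,- 5 ,-4,-2.31 , - 1,0,4,5,9]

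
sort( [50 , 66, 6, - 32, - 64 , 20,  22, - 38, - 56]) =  [ - 64,-56, - 38, - 32, 6,20, 22, 50, 66]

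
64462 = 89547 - 25085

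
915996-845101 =70895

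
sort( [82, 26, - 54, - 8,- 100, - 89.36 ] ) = [ - 100, - 89.36, - 54,-8, 26,  82]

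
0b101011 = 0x2b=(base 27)1G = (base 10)43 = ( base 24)1J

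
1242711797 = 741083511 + 501628286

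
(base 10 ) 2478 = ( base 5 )34403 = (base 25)3o3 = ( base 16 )9ae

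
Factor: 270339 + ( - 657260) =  -386921 = - 386921^1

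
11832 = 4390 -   -  7442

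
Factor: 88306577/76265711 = 131^( -1 )*769^1*114833^1*582181^( - 1)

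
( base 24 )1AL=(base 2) 1101000101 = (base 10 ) 837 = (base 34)ol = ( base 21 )1ii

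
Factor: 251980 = 2^2*5^1 * 43^1*293^1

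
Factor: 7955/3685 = 11^( - 1 )*37^1*43^1*67^( - 1) = 1591/737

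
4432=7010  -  2578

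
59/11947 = 59/11947=0.00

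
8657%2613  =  818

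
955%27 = 10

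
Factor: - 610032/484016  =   - 213/169=-3^1*13^ ( - 2 )*71^1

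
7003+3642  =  10645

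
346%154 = 38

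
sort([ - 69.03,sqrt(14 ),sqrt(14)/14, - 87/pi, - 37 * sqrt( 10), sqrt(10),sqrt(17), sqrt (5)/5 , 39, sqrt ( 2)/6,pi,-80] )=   [ - 37*sqrt(10), - 80,  -  69.03,  -  87/pi,sqrt(2 ) /6, sqrt( 14)/14, sqrt( 5 )/5, pi, sqrt( 10), sqrt( 14), sqrt( 17),  39]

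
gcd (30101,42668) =1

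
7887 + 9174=17061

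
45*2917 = 131265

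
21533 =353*61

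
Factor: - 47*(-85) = 3995 = 5^1 * 17^1*47^1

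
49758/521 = 95 + 263/521 = 95.50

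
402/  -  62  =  -201/31= - 6.48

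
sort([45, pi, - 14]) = [  -  14,pi , 45]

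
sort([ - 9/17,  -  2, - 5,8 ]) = [ - 5, - 2,  -  9/17,8 ]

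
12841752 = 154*83388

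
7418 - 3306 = 4112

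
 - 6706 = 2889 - 9595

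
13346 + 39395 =52741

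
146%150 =146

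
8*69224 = 553792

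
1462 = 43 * 34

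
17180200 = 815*21080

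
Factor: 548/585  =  2^2*3^( - 2)*5^ ( - 1)*13^( - 1)*137^1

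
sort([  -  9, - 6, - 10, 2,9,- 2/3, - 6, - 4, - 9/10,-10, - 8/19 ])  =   [-10,  -  10, - 9, - 6, - 6, - 4, - 9/10, - 2/3, - 8/19,2, 9]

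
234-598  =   - 364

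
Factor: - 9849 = -3^1 *7^2*67^1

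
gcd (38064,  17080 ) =488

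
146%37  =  35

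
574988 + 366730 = 941718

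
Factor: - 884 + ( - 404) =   -  2^3*7^1*23^1=-1288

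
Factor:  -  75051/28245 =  - 93/35 = - 3^1 * 5^( - 1 )*7^( - 1 ) * 31^1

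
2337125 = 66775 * 35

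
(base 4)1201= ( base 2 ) 1100001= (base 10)97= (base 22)49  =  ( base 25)3m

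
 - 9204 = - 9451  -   -247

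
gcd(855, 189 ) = 9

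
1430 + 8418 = 9848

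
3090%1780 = 1310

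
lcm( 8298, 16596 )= 16596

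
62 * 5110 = 316820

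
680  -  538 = 142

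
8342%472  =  318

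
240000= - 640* ( -375)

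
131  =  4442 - 4311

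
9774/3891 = 3258/1297=2.51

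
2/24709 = 2/24709 = 0.00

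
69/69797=69/69797=0.00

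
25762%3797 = 2980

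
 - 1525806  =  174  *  ( - 8769 )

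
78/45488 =39/22744  =  0.00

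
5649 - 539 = 5110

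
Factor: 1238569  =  17^1*41^1*1777^1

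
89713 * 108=9689004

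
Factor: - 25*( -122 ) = 2^1 * 5^2  *  61^1 =3050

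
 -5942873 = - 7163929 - -1221056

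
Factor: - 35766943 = -35766943^1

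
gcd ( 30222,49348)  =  146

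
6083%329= 161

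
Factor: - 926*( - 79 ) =2^1*79^1 * 463^1 = 73154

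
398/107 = 3+ 77/107 = 3.72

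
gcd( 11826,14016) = 438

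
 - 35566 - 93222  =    -  128788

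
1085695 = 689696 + 395999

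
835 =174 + 661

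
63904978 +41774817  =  105679795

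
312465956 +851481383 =1163947339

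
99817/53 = 99817/53 = 1883.34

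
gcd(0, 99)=99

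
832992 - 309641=523351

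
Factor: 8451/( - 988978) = -2^( - 1)*3^3*313^1*577^(  -  1)*857^( - 1)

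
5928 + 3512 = 9440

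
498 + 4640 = 5138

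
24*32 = 768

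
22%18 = 4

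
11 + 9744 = 9755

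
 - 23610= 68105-91715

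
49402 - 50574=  - 1172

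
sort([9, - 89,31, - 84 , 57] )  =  [ - 89, - 84 , 9, 31, 57]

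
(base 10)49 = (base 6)121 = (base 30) 1j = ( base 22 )25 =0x31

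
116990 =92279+24711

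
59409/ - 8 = - 7427+7/8 =- 7426.12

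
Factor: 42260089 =347^1*121787^1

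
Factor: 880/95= 2^4 * 11^1*19^( - 1 ) =176/19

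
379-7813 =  - 7434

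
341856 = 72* 4748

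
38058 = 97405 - 59347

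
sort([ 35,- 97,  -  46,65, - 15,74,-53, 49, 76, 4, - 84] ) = [ - 97,-84, - 53,-46, - 15, 4, 35, 49,  65, 74,76] 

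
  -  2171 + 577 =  - 1594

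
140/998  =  70/499 = 0.14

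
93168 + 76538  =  169706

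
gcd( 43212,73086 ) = 78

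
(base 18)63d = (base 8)3733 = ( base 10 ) 2011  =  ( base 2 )11111011011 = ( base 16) 7DB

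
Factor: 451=11^1*41^1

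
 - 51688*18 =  - 930384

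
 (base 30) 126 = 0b1111000110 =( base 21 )240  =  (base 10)966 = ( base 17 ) 35E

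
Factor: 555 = 3^1*5^1 * 37^1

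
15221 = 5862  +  9359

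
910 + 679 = 1589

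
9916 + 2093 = 12009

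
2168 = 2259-91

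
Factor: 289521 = 3^3*10723^1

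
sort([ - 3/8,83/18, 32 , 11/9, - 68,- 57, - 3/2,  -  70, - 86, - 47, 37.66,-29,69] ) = [ - 86, - 70, - 68,-57,- 47, - 29,  -  3/2, - 3/8, 11/9,83/18, 32, 37.66,69] 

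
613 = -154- - 767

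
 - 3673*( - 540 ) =1983420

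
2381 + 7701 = 10082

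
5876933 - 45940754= -40063821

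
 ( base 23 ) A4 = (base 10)234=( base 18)d0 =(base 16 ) ea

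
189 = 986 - 797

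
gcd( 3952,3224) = 104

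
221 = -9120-- 9341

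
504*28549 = 14388696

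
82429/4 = 82429/4 = 20607.25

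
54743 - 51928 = 2815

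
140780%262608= 140780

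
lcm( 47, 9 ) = 423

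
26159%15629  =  10530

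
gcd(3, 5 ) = 1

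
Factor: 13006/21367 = 14/23 = 2^1 *7^1*23^( - 1)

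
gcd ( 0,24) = 24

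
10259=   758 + 9501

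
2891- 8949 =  - 6058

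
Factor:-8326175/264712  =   - 2^(-3) * 5^2*7^(-1) * 11^1*13^1*17^1 * 29^(-1 )*  137^1*163^( - 1 )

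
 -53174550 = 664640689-717815239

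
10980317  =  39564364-28584047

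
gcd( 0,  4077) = 4077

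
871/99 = 8 + 79/99 = 8.80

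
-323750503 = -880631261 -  - 556880758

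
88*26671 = 2347048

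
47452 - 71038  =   - 23586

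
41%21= 20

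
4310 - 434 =3876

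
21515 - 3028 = 18487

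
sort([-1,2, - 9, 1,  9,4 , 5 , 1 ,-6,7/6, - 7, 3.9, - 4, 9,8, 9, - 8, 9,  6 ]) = [-9 , - 8, - 7 , - 6, - 4,-1, 1,1,7/6,  2,3.9, 4 , 5 , 6,  8,9, 9 , 9, 9]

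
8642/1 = 8642 =8642.00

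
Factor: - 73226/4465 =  - 82/5 = - 2^1*5^(  -  1)*41^1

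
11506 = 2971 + 8535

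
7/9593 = 7/9593 = 0.00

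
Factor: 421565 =5^1*84313^1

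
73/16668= 73/16668= 0.00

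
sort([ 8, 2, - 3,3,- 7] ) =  [ - 7,  -  3, 2 , 3, 8]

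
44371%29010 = 15361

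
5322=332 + 4990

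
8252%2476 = 824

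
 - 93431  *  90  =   - 8408790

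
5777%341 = 321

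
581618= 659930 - 78312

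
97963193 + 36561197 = 134524390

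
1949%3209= 1949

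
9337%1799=342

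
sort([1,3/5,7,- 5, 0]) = [-5,0,3/5, 1, 7]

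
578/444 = 1 + 67/222= 1.30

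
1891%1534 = 357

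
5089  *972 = 4946508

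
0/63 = 0 = 0.00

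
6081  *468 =2845908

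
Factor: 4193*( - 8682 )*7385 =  - 2^1*3^1*5^1*7^2*211^1*599^1*1447^1 = - 268840778010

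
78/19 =4 + 2/19 = 4.11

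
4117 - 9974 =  - 5857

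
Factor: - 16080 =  - 2^4 * 3^1*5^1 * 67^1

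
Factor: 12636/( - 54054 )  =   - 18/77 = - 2^1*3^2*7^ ( - 1)*11^(  -  1 )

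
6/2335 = 6/2335=0.00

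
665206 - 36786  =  628420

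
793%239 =76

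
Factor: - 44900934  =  - 2^1*3^1*13^2*44281^1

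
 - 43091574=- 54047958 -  - 10956384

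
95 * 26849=2550655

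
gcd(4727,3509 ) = 29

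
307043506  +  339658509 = 646702015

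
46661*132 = 6159252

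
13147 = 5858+7289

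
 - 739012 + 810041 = 71029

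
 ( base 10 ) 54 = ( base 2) 110110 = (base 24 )26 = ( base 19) 2g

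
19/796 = 19/796 = 0.02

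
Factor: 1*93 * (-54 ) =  - 5022 = -2^1*3^4*31^1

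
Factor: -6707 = -19^1 * 353^1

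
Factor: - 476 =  - 2^2*7^1 * 17^1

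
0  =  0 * 416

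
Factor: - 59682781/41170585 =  - 5^( - 1 )*19^1*31^1*107^1*383^(-1 )*947^1 * 21499^(-1 )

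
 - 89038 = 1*( - 89038 )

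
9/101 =9/101 = 0.09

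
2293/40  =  57 + 13/40 = 57.33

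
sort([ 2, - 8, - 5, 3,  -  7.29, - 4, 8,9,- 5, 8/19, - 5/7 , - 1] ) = [ - 8,-7.29, - 5, - 5, - 4, -1,-5/7, 8/19, 2, 3, 8, 9]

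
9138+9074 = 18212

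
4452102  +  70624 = 4522726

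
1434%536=362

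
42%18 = 6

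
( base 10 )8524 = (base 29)A3R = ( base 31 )8qu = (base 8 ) 20514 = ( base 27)bij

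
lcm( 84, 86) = 3612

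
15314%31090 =15314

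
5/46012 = 5/46012 = 0.00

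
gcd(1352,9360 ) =104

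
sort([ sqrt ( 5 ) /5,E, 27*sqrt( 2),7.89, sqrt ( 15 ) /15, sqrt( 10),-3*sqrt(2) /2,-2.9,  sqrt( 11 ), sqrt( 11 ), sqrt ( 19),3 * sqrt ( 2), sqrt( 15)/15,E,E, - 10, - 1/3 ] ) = [ - 10, - 2.9,-3*sqrt ( 2) /2, - 1/3, sqrt(15) /15,  sqrt(15 ) /15 , sqrt( 5 ) /5,  E, E, E, sqrt ( 10 ),sqrt( 11 ), sqrt(11 ),3 *sqrt( 2 ) , sqrt (19),7.89,27*sqrt( 2) ]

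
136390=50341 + 86049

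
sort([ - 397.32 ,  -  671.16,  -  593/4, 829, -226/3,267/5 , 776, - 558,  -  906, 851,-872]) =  [ - 906,-872,-671.16,- 558 , -397.32 ,-593/4, - 226/3, 267/5,776,829,851]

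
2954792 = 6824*433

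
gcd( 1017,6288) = 3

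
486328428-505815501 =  - 19487073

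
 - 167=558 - 725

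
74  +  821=895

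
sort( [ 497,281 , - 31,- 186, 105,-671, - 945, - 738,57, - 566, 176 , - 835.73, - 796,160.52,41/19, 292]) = [- 945, - 835.73,  -  796, - 738, - 671,-566, - 186, -31, 41/19, 57,  105,160.52, 176,281, 292 , 497] 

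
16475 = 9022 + 7453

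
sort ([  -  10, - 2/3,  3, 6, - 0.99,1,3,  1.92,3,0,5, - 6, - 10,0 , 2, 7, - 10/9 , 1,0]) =[ - 10, - 10, - 6, - 10/9, - 0.99, - 2/3,0,0,0,  1, 1, 1.92, 2,3,3, 3, 5,6, 7] 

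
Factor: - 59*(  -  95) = 5^1*19^1 * 59^1 = 5605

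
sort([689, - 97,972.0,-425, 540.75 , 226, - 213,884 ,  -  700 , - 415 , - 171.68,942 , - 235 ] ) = [-700,  -  425, - 415,-235, - 213,-171.68 , - 97 , 226, 540.75, 689 , 884, 942, 972.0]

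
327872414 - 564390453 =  - 236518039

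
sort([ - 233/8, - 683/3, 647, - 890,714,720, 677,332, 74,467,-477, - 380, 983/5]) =[ - 890, - 477,-380, - 683/3, - 233/8,74,983/5,332 , 467, 647, 677,714,720] 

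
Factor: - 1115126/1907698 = -13^ ( - 1)*71^1*239^(-1 )*  307^(  -  1 )*7853^1= -557563/953849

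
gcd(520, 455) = 65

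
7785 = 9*865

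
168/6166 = 84/3083 = 0.03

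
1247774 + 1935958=3183732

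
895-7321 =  - 6426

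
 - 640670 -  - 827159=186489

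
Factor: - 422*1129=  - 2^1*211^1*1129^1= - 476438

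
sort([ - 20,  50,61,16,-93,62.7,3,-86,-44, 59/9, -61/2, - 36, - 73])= [-93, - 86, - 73, - 44,-36, - 61/2,- 20, 3, 59/9,16,50, 61,62.7 ]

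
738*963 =710694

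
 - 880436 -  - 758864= - 121572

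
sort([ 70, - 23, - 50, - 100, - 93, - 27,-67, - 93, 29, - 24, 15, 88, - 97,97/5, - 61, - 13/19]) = [ - 100, - 97, - 93,- 93, - 67, - 61, - 50, - 27, - 24, - 23, - 13/19, 15, 97/5,29,70, 88] 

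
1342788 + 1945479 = 3288267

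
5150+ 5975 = 11125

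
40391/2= 40391/2 = 20195.50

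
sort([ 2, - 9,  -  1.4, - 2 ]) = [-9, - 2, - 1.4,2 ]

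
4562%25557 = 4562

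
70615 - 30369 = 40246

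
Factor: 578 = 2^1*17^2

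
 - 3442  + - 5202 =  - 8644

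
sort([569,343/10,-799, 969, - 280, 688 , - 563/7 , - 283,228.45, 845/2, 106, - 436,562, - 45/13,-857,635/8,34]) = [ - 857, - 799,  -  436, - 283, - 280, - 563/7,-45/13, 34, 343/10, 635/8, 106, 228.45, 845/2,562,  569, 688, 969] 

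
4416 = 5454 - 1038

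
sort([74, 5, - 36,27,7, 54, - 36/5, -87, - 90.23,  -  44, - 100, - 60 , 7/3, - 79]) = [ - 100,  -  90.23, - 87, - 79,-60, - 44, - 36,-36/5,7/3,5,  7, 27, 54,  74]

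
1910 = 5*382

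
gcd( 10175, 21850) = 25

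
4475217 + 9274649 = 13749866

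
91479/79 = 91479/79 = 1157.96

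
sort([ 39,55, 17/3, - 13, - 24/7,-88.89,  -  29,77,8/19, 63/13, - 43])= [ - 88.89, - 43, - 29, - 13,  -  24/7,  8/19, 63/13,17/3, 39,  55,  77] 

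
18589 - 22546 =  - 3957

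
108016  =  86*1256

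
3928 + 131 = 4059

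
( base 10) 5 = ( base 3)12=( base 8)5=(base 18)5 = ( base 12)5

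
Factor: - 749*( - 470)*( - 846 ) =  - 2^2*3^2*5^1*7^1*47^2*107^1 = - 297817380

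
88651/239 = 88651/239 = 370.92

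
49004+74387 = 123391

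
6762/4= 1690+1/2 = 1690.50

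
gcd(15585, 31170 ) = 15585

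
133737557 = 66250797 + 67486760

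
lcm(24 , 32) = 96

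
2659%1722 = 937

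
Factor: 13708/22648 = 2^ ( - 1 )*19^ ( - 1 )*23^1 = 23/38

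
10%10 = 0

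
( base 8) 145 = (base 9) 122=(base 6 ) 245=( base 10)101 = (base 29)3E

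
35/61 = 35/61 = 0.57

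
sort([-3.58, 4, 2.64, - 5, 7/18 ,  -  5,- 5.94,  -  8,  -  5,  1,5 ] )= [ - 8 , - 5.94, - 5, - 5, - 5, - 3.58, 7/18, 1,  2.64, 4,5 ]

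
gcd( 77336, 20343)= 1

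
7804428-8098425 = -293997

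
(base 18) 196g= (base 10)8872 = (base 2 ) 10001010101000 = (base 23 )ghh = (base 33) 84s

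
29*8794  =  255026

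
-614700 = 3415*(-180)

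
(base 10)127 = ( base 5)1002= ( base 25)52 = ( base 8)177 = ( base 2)1111111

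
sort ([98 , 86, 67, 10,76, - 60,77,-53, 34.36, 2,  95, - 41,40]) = [ - 60 , - 53 , -41, 2,10, 34.36, 40,67, 76,77,86,  95, 98]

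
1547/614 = 1547/614 = 2.52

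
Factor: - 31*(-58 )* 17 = 30566 = 2^1*17^1*29^1 * 31^1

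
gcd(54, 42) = 6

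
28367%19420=8947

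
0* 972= 0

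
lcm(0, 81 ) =0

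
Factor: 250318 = 2^1*257^1*487^1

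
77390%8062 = 4832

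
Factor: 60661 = 60661^1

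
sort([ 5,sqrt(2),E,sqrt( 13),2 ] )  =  [ sqrt( 2),2 , E,sqrt(13),5 ]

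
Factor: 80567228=2^2*7^1*2877401^1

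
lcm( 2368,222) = 7104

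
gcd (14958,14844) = 6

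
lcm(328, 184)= 7544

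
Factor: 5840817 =3^1 * 1946939^1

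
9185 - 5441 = 3744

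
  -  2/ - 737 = 2/737=0.00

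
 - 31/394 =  - 31/394=- 0.08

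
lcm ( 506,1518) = 1518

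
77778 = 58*1341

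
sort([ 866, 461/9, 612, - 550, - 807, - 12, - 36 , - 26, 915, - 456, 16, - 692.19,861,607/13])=[-807,  -  692.19, - 550,-456, - 36, - 26, - 12, 16, 607/13, 461/9,  612,861, 866, 915]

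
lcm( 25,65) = 325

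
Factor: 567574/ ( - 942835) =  - 2^1*5^( - 1)*7^1*71^1*101^( - 1)*571^1*1867^( - 1)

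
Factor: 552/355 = 2^3*3^1*5^( - 1 )*23^1*71^( - 1)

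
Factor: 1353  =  3^1*11^1*41^1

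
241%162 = 79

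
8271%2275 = 1446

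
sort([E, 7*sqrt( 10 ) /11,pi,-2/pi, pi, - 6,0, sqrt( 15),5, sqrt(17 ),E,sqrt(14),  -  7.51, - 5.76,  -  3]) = [  -  7.51, - 6,-5.76,- 3,-2/pi, 0,7 * sqrt ( 10)/11,E,E, pi,pi,sqrt( 14 ),sqrt (15 ), sqrt( 17 ), 5] 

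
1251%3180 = 1251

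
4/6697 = 4/6697 = 0.00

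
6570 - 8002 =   -  1432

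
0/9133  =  0= 0.00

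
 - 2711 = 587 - 3298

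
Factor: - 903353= - 11^1*41^1 * 2003^1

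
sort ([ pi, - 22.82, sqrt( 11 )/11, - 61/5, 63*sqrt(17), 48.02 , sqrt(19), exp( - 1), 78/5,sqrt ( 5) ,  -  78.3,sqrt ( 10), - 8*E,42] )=[ - 78.3, - 22.82, - 8*E, - 61/5, sqrt( 11)/11,  exp( -1),  sqrt (5), pi,sqrt( 10 ),sqrt ( 19), 78/5,42, 48.02 , 63*sqrt(17)]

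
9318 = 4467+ 4851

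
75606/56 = 37803/28 = 1350.11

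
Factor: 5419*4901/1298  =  2^ ( - 1)*11^ ( - 1)*13^2* 29^1*59^( - 1)*5419^1=26558519/1298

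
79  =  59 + 20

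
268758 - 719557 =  - 450799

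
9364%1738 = 674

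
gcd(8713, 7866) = 1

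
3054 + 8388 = 11442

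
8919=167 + 8752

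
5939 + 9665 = 15604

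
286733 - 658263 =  - 371530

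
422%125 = 47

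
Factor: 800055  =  3^2*5^1 * 23^1*773^1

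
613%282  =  49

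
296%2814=296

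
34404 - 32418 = 1986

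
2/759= 2/759 = 0.00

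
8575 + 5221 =13796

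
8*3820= 30560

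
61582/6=10263 + 2/3 =10263.67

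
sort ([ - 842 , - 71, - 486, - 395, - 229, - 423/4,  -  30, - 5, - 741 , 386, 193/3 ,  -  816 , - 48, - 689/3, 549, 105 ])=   [  -  842 , - 816, - 741,-486 , - 395,-689/3, - 229,-423/4 , - 71, - 48, - 30, - 5,193/3, 105, 386,549]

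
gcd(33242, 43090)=2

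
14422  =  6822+7600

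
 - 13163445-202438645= - 215602090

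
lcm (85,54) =4590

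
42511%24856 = 17655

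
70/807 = 70/807= 0.09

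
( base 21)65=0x83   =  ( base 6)335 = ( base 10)131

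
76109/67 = 76109/67 = 1135.96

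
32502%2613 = 1146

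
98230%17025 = 13105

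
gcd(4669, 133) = 7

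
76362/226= 38181/113 = 337.88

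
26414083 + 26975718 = 53389801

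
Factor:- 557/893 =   -  19^( - 1 )*47^( - 1)*557^1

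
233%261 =233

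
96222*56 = 5388432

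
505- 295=210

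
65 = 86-21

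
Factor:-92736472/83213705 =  - 2^3 * 5^(  -  1)*107^1*131^1*827^1*16642741^( - 1)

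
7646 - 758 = 6888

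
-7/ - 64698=7/64698 =0.00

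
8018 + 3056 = 11074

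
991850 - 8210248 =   -  7218398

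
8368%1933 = 636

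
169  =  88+81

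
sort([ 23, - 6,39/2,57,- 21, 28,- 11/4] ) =[  -  21, - 6,-11/4, 39/2, 23, 28,57]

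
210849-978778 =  - 767929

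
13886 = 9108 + 4778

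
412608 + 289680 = 702288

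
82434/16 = 41217/8 = 5152.12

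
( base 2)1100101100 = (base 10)812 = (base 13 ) 4a6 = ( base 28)110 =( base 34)NU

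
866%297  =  272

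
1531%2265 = 1531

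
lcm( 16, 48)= 48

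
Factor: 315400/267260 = 2^1*5^1*7^ ( - 1) * 19^1*23^( - 1 ) = 190/161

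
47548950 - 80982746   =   - 33433796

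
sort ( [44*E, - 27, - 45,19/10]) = [ - 45, - 27,19/10, 44*E ] 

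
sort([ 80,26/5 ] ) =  [26/5,80] 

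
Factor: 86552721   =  3^2*337^1*28537^1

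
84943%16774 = 1073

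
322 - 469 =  - 147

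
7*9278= 64946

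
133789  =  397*337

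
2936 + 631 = 3567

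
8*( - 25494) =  - 203952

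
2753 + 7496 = 10249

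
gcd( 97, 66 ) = 1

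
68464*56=3833984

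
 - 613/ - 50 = 12 + 13/50 = 12.26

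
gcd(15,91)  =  1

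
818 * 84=68712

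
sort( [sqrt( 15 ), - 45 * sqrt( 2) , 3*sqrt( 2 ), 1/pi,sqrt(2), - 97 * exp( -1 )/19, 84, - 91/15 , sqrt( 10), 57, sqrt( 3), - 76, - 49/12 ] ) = [ - 76, - 45*sqrt( 2), - 91/15,  -  49/12, - 97*exp( - 1) /19, 1/pi, sqrt (2 ), sqrt( 3),sqrt ( 10 ),sqrt ( 15), 3*sqrt ( 2 ),57,84 ]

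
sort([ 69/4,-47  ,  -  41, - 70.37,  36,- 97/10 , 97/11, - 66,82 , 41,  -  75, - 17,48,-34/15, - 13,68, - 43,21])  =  [ - 75, - 70.37, - 66, - 47, - 43, - 41 , -17, - 13,-97/10, -34/15, 97/11,69/4 , 21,36,41,48 , 68,82 ] 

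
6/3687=2/1229 = 0.00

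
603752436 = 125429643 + 478322793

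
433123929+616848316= 1049972245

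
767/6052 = 767/6052 = 0.13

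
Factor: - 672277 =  - 19^1* 41^1*863^1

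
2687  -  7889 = - 5202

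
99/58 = 99/58 = 1.71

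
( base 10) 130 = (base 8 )202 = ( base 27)4m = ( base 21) 64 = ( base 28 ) 4i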